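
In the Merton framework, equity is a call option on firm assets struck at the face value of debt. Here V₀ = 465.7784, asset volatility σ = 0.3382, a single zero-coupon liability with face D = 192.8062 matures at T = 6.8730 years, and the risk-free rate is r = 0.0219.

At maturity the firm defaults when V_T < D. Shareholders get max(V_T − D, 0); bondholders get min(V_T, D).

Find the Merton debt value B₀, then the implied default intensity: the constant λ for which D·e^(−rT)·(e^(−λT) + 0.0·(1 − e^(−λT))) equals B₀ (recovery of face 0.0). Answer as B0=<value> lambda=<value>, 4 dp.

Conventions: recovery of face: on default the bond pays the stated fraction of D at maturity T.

B0=151.9424 lambda=0.0128

With assets at 465.7784 and a single debt payment of 192.8062 at 6.8730 years:
d₁ = [ln(V₀/D) + (r + σ²/2)T] / (σ√T)
   = [ln(465.7784/192.8062) + (0.0219 + 0.5·0.3382²)·6.8730] / (0.3382·√6.8730)
   = [0.882024 + 0.543583] / 0.886639 = 1.607878
d₂ = d₁ − σ√T = 1.607878 − 0.886639 = 0.721239
N(d₁) = 0.946069,  N(d₂) = 0.764619,  e^(−rT) = 0.860262
E₀ = V₀·N(d₁) − D·e^(−rT)·N(d₂)
   = 465.7784·0.946069 − 192.8062·0.860262·0.764619 = 313.835966
B₀ = V₀ − E₀ = 465.7784 − 313.835966 = 151.942434
e^(−λT) = (B₀·e^(rT)/D − 0)/(1 − 0) = (151.9424·1.162437/192.8062 − 0)/1 = 0.91606740
λ = −ln(0.91606740)/6.8730 = 0.012755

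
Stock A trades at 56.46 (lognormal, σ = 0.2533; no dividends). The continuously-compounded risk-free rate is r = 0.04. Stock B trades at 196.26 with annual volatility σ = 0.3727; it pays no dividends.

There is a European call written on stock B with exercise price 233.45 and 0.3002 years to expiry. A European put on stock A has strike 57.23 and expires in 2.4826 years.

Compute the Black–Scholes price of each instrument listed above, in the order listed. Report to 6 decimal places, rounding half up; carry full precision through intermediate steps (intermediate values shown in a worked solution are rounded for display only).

[stock B call K=233.45]
σ√T = 0.3727·√0.3002 = 0.204204
d₁ = (ln(S/K) + (r+σ²/2)T) / (σ√T) = (ln(196.26/233.45) + (0.04+0.3727²/2)·0.3002) / 0.204204 = (-0.173528 + 0.032858) / 0.204204 = -0.688869
d₂ = d₁ − σ√T = -0.688869 − 0.204204 = -0.893073
e^{−rT} = 0.988064
N(d₁) = 0.245453,  N(d₂) = 0.185909
price = S·N(d₁) − K·e^{−rT}·N(d₂) = 48.172589 − 42.882426 = 5.290162
[stock A put K=57.23]
σ√T = 0.2533·√2.4826 = 0.399106
d₁ = (ln(S/K) + (r+σ²/2)T) / (σ√T) = (ln(56.46/57.23) + (0.04+0.2533²/2)·2.4826) / 0.399106 = (-0.013546 + 0.178947) / 0.399106 = 0.414429
d₂ = d₁ − σ√T = 0.414429 − 0.399106 = 0.015322
e^{−rT} = 0.905467
N(−d₁) = 0.339280,  N(−d₂) = 0.493887
price = K·e^{−rT}·N(−d₂) − S·N(−d₁) = 25.593200 − 19.155754 = 6.437446

price(stock B call K=233.45) = 5.290162
price(stock A put K=57.23) = 6.437446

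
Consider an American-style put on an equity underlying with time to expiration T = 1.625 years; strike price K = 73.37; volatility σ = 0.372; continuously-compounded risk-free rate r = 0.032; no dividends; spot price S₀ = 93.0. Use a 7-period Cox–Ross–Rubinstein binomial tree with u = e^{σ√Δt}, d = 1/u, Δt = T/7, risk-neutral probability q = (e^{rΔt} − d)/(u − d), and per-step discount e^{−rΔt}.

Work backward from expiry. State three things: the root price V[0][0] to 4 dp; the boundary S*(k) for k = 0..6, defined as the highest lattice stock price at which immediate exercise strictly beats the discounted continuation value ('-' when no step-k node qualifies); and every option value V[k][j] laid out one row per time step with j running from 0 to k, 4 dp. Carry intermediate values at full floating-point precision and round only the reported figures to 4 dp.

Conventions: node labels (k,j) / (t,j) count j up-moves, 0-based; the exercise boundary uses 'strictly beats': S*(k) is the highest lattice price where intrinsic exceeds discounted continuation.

Δt=0.23214  u=1.19630  d=0.83591  q=0.47600  discount=0.99260
step 7 (expiry): payoffs max(K−S,0) = 46.8484 35.4139 19.0497 0.0000 0.0000 0.0000 0.0000 0.0000
step 6: (k=6,j=0): S=31.7279, K−S=41.6421, hold=41.0991 ⇒ V=41.6421 exercise | (k=6,j=1): S=45.4069, K−S=27.9631, hold=27.4201 ⇒ V=27.9631 exercise | (k=6,j=2): S=64.9834, K−S=8.3866, hold=9.9082 ⇒ V=9.9082 continue | (k=6,j=3): S=93.0000, K−S=0.0000, hold=0.0000 ⇒ V=0.0000 continue | (k=6,j=4): S=133.0956, K−S=0.0000, hold=0.0000 ⇒ V=0.0000 continue | (k=6,j=5): S=190.4778, K−S=0.0000, hold=0.0000 ⇒ V=0.0000 continue | (k=6,j=6): S=272.5996, K−S=0.0000, hold=0.0000 ⇒ V=0.0000 continue  boundary S*=45.4069
step 5: (k=5,j=0): S=37.9561, K−S=35.4139, hold=34.8709 ⇒ V=35.4139 exercise | (k=5,j=1): S=54.3203, K−S=19.0497, hold=19.2256 ⇒ V=19.2256 continue | (k=5,j=2): S=77.7396, K−S=0.0000, hold=5.1535 ⇒ V=5.1535 continue | (k=5,j=3): S=111.2560, K−S=0.0000, hold=0.0000 ⇒ V=0.0000 continue | (k=5,j=4): S=159.2224, K−S=0.0000, hold=0.0000 ⇒ V=0.0000 continue | (k=5,j=5): S=227.8688, K−S=0.0000, hold=0.0000 ⇒ V=0.0000 continue  boundary S*=37.9561
step 4: (k=4,j=0): S=45.4069, K−S=27.9631, hold=27.5032 ⇒ V=27.9631 exercise | (k=4,j=1): S=64.9834, K−S=8.3866, hold=12.4346 ⇒ V=12.4346 continue | (k=4,j=2): S=93.0000, K−S=0.0000, hold=2.6804 ⇒ V=2.6804 continue | (k=4,j=3): S=133.0956, K−S=0.0000, hold=0.0000 ⇒ V=0.0000 continue | (k=4,j=4): S=190.4778, K−S=0.0000, hold=0.0000 ⇒ V=0.0000 continue  boundary S*=45.4069
step 3: (k=3,j=0): S=54.3203, K−S=19.0497, hold=20.4193 ⇒ V=20.4193 continue | (k=3,j=1): S=77.7396, K−S=0.0000, hold=7.7339 ⇒ V=7.7339 continue | (k=3,j=2): S=111.2560, K−S=0.0000, hold=1.3941 ⇒ V=1.3941 continue | (k=3,j=3): S=159.2224, K−S=0.0000, hold=0.0000 ⇒ V=0.0000 continue  boundary S*=-
step 2: (k=2,j=0): S=64.9834, K−S=8.3866, hold=14.2746 ⇒ V=14.2746 continue | (k=2,j=1): S=93.0000, K−S=0.0000, hold=4.6813 ⇒ V=4.6813 continue | (k=2,j=2): S=133.0956, K−S=0.0000, hold=0.7251 ⇒ V=0.7251 continue  boundary S*=-
step 1: (k=1,j=0): S=77.7396, K−S=0.0000, hold=9.6363 ⇒ V=9.6363 continue | (k=1,j=1): S=111.2560, K−S=0.0000, hold=2.7774 ⇒ V=2.7774 continue  boundary S*=-
step 0: (k=0,j=0): S=93.0000, K−S=0.0000, hold=6.3243 ⇒ V=6.3243 continue  boundary S*=-

price = 6.3243
boundary = - - - - 45.4069 37.9561 45.4069
tree:
6.3243
9.6363 2.7774
14.2746 4.6813 0.7251
20.4193 7.7339 1.3941 0.0000
27.9631 12.4346 2.6804 0.0000 0.0000
35.4139 19.2256 5.1535 0.0000 0.0000 0.0000
41.6421 27.9631 9.9082 0.0000 0.0000 0.0000 0.0000
46.8484 35.4139 19.0497 0.0000 0.0000 0.0000 0.0000 0.0000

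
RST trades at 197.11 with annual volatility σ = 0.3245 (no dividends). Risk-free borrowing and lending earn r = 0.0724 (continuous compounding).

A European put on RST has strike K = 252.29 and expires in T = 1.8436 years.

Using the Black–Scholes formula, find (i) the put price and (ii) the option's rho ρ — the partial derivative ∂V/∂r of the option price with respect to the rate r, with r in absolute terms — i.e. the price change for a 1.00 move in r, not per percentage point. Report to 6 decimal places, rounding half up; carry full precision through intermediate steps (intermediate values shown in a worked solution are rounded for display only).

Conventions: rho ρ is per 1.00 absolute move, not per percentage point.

price = 49.437066
ρ = -278.191895

σ√T = 0.3245·√1.8436 = 0.440604
d₁ = (ln(S/K) + (r+σ²/2)T) / (σ√T) = (ln(197.11/252.29) + (0.0724+0.3245²/2)·1.8436) / 0.440604 = (-0.246817 + 0.230542) / 0.440604 = -0.036938
d₂ = d₁ − σ√T = -0.036938 − 0.440604 = -0.477541
e^{−rT} = 0.875048
N(−d₁) = 0.514733,  N(−d₂) = 0.683512
Put price V = K·e^{−rT}·N(−d₂) − S·N(−d₁) = 150.896016 − 101.458950 = 49.437066
ρ = −K·T·e^{−rT}·N(−d₂) = -278.191895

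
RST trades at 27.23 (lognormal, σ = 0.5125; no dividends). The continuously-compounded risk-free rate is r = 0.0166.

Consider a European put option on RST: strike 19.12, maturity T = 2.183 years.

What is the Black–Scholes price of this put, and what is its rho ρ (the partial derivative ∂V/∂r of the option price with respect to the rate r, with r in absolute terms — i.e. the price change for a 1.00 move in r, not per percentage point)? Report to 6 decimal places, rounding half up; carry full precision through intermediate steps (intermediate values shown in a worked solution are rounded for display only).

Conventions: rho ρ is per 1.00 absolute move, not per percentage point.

price = 3.161137
ρ = -17.946289

σ√T = 0.5125·√2.183 = 0.757218
d₁ = (ln(S/K) + (r+σ²/2)T) / (σ√T) = (ln(27.23/19.12) + (0.0166+0.5125²/2)·2.183) / 0.757218 = (0.353584 + 0.322927) / 0.757218 = 0.893417
d₂ = d₁ − σ√T = 0.893417 − 0.757218 = 0.136200
e^{−rT} = 0.964411
N(−d₁) = 0.185817,  N(−d₂) = 0.445832
Put price V = K·e^{−rT}·N(−d₂) − S·N(−d₁) = 8.220929 − 5.059792 = 3.161137
ρ = −K·T·e^{−rT}·N(−d₂) = -17.946289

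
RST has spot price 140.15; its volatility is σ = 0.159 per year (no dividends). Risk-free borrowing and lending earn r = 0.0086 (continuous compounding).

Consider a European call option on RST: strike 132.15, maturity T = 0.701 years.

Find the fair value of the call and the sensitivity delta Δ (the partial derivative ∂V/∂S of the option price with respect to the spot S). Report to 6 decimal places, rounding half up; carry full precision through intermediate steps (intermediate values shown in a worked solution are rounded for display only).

price = 12.437031
Δ = 0.709991

σ√T = 0.159·√0.701 = 0.133124
d₁ = (ln(S/K) + (r+σ²/2)T) / (σ√T) = (ln(140.15/132.15) + (0.0086+0.159²/2)·0.701) / 0.133124 = (0.058776 + 0.014890) / 0.133124 = 0.553358
d₂ = d₁ − σ√T = 0.553358 − 0.133124 = 0.420234
e^{−rT} = 0.993990
N(d₁) = 0.709991,  N(d₂) = 0.662843
Call price V = S·N(d₁) − K·e^{−rT}·N(d₂) = 99.505231 − 87.068199 = 12.437031
Δ = N(d₁) = 0.709991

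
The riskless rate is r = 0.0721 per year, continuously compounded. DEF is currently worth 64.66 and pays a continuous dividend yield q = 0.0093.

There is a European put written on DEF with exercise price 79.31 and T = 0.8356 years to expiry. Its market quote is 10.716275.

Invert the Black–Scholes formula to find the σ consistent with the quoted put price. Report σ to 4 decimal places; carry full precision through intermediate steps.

At σ = 0.1104 the Black–Scholes value reproduces the quote:
σ√T = 0.1104·√0.8356 = 0.100918
d₁ = (ln(S/K) + (r−q+σ²/2)T) / (σ√T) = (ln(64.66/79.31) + (0.0721−0.0093+0.1104²/2)·0.8356) / 0.100918 = (-0.204221 + 0.057568) / 0.100918 = -1.453196
d₂ = d₁ − σ√T = -1.453196 − 0.100918 = -1.554114
e^{−rT} = 0.941532
e^{−qT} = 0.992259
N(−d₁) = 0.926915,  N(−d₂) = 0.939921
V = K·e^{−rT}·N(−d₂) − S·e^{−qT}·N(−d₁) = 70.186674 − 59.470399 = 10.716275 (matching the quote); vega is positive throughout, so no other σ reproduces this price

sigma = 0.1104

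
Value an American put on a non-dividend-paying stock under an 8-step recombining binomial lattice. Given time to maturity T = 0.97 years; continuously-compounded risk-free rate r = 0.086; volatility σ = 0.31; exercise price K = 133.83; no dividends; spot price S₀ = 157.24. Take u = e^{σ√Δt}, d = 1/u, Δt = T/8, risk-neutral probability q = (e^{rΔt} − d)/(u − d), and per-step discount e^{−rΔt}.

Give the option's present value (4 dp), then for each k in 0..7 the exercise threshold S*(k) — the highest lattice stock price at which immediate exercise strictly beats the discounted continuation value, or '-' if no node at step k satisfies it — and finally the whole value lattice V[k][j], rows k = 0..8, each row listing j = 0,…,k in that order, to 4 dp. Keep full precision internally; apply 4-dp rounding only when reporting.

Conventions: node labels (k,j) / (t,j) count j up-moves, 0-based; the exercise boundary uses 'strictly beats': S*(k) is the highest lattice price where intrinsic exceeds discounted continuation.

Δt=0.12125  u=1.11399  d=0.89768  q=0.52150  discount=0.98963
step 8 (expiry): payoffs max(K−S,0) = 67.5285 51.5520 31.7259 7.1222 0.0000 0.0000 0.0000 0.0000 0.0000
step 7: (k=7,j=0): S=73.8590, K−S=59.9710, hold=58.5827 ⇒ V=59.9710 exercise | (k=7,j=1): S=91.6565, K−S=42.1735, hold=40.7852 ⇒ V=42.1735 exercise | (k=7,j=2): S=113.7426, K−S=20.0874, hold=18.6991 ⇒ V=20.0874 exercise | (k=7,j=3): S=141.1507, K−S=0.0000, hold=3.3727 ⇒ V=3.3727 continue | (k=7,j=4): S=175.1632, K−S=0.0000, hold=0.0000 ⇒ V=0.0000 continue | (k=7,j=5): S=217.3716, K−S=0.0000, hold=0.0000 ⇒ V=0.0000 continue | (k=7,j=6): S=269.7507, K−S=0.0000, hold=0.0000 ⇒ V=0.0000 continue | (k=7,j=7): S=334.7515, K−S=0.0000, hold=0.0000 ⇒ V=0.0000 continue  boundary S*=113.7426
step 6: (k=6,j=0): S=82.2780, K−S=51.5520, hold=50.1638 ⇒ V=51.5520 exercise | (k=6,j=1): S=102.1041, K−S=31.7259, hold=30.3376 ⇒ V=31.7259 exercise | (k=6,j=2): S=126.7078, K−S=7.1222, hold=11.2527 ⇒ V=11.2527 continue | (k=6,j=3): S=157.2400, K−S=0.0000, hold=1.5971 ⇒ V=1.5971 continue | (k=6,j=4): S=195.1295, K−S=0.0000, hold=0.0000 ⇒ V=0.0000 continue | (k=6,j=5): S=242.1490, K−S=0.0000, hold=0.0000 ⇒ V=0.0000 continue | (k=6,j=6): S=300.4987, K−S=0.0000, hold=0.0000 ⇒ V=0.0000 continue  boundary S*=102.1041
step 5: (k=5,j=0): S=91.6565, K−S=42.1735, hold=40.7852 ⇒ V=42.1735 exercise | (k=5,j=1): S=113.7426, K−S=20.0874, hold=20.8308 ⇒ V=20.8308 continue | (k=5,j=2): S=141.1507, K−S=0.0000, hold=6.1528 ⇒ V=6.1528 continue | (k=5,j=3): S=175.1632, K−S=0.0000, hold=0.7563 ⇒ V=0.7563 continue | (k=5,j=4): S=217.3716, K−S=0.0000, hold=0.0000 ⇒ V=0.0000 continue | (k=5,j=5): S=269.7507, K−S=0.0000, hold=0.0000 ⇒ V=0.0000 continue  boundary S*=91.6565
step 4: (k=4,j=0): S=102.1041, K−S=31.7259, hold=30.7213 ⇒ V=31.7259 exercise | (k=4,j=1): S=126.7078, K−S=7.1222, hold=13.0396 ⇒ V=13.0396 continue | (k=4,j=2): S=157.2400, K−S=0.0000, hold=3.3039 ⇒ V=3.3039 continue | (k=4,j=3): S=195.1295, K−S=0.0000, hold=0.3581 ⇒ V=0.3581 continue | (k=4,j=4): S=242.1490, K−S=0.0000, hold=0.0000 ⇒ V=0.0000 continue  boundary S*=102.1041
step 3: (k=3,j=0): S=113.7426, K−S=20.0874, hold=21.7530 ⇒ V=21.7530 continue | (k=3,j=1): S=141.1507, K−S=0.0000, hold=7.8798 ⇒ V=7.8798 continue | (k=3,j=2): S=175.1632, K−S=0.0000, hold=1.7493 ⇒ V=1.7493 continue | (k=3,j=3): S=217.3716, K−S=0.0000, hold=0.1696 ⇒ V=0.1696 continue  boundary S*=-
step 2: (k=2,j=0): S=126.7078, K−S=7.1222, hold=14.3676 ⇒ V=14.3676 continue | (k=2,j=1): S=157.2400, K−S=0.0000, hold=4.6342 ⇒ V=4.6342 continue | (k=2,j=2): S=195.1295, K−S=0.0000, hold=0.9159 ⇒ V=0.9159 continue  boundary S*=-
step 1: (k=1,j=0): S=141.1507, K−S=0.0000, hold=9.1952 ⇒ V=9.1952 continue | (k=1,j=1): S=175.1632, K−S=0.0000, hold=2.6672 ⇒ V=2.6672 continue  boundary S*=-
step 0: (k=0,j=0): S=157.2400, K−S=0.0000, hold=5.7308 ⇒ V=5.7308 continue  boundary S*=-

price = 5.7308
boundary = - - - - 102.1041 91.6565 102.1041 113.7426
tree:
5.7308
9.1952 2.6672
14.3676 4.6342 0.9159
21.7530 7.8798 1.7493 0.1696
31.7259 13.0396 3.3039 0.3581 0.0000
42.1735 20.8308 6.1528 0.7563 0.0000 0.0000
51.5520 31.7259 11.2527 1.5971 0.0000 0.0000 0.0000
59.9710 42.1735 20.0874 3.3727 0.0000 0.0000 0.0000 0.0000
67.5285 51.5520 31.7259 7.1222 0.0000 0.0000 0.0000 0.0000 0.0000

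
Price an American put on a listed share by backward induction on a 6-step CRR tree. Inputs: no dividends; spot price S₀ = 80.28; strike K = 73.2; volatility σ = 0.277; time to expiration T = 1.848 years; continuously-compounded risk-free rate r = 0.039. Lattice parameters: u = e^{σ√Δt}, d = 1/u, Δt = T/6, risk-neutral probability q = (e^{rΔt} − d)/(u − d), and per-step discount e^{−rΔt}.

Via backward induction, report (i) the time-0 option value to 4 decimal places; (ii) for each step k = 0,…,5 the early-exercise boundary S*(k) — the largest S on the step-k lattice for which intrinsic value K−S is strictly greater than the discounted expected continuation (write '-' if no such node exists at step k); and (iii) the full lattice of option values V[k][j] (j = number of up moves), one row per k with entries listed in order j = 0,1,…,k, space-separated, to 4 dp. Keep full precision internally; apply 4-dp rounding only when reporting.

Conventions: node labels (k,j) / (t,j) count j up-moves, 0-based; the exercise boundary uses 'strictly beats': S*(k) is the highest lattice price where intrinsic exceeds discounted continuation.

price = 6.5419
boundary = - - - 50.6194 43.4063 50.6194
tree:
6.5419
10.2568 2.9965
15.5442 5.2338 0.8387
22.5806 8.9051 1.7003 0.0000
29.7937 14.5960 3.4472 0.0000 0.0000
35.9789 22.5806 6.9888 0.0000 0.0000 0.0000
41.2827 29.7937 14.1690 0.0000 0.0000 0.0000 0.0000

Δt=0.30800  u=1.16617  d=0.85750  q=0.50079  discount=0.98806
step 6 (expiry): payoffs max(K−S,0) = 41.2827 29.7937 14.1690 0.0000 0.0000 0.0000 0.0000
step 5: (k=5,j=0): S=37.2211, K−S=35.9789, hold=35.1048 ⇒ V=35.9789 exercise | (k=5,j=1): S=50.6194, K−S=22.5806, hold=21.7066 ⇒ V=22.5806 exercise | (k=5,j=2): S=68.8405, K−S=4.3595, hold=6.9888 ⇒ V=6.9888 continue | (k=5,j=3): S=93.6205, K−S=0.0000, hold=0.0000 ⇒ V=0.0000 continue | (k=5,j=4): S=127.3204, K−S=0.0000, hold=0.0000 ⇒ V=0.0000 continue | (k=5,j=5): S=173.1510, K−S=0.0000, hold=0.0000 ⇒ V=0.0000 continue  boundary S*=50.6194
step 4: (k=4,j=0): S=43.4063, K−S=29.7937, hold=28.9196 ⇒ V=29.7937 exercise | (k=4,j=1): S=59.0310, K−S=14.1690, hold=14.5960 ⇒ V=14.5960 continue | (k=4,j=2): S=80.2800, K−S=0.0000, hold=3.4472 ⇒ V=3.4472 continue | (k=4,j=3): S=109.1778, K−S=0.0000, hold=0.0000 ⇒ V=0.0000 continue | (k=4,j=4): S=148.4778, K−S=0.0000, hold=0.0000 ⇒ V=0.0000 continue  boundary S*=43.4063
step 3: (k=3,j=0): S=50.6194, K−S=22.5806, hold=21.9179 ⇒ V=22.5806 exercise | (k=3,j=1): S=68.8405, K−S=4.3595, hold=8.9051 ⇒ V=8.9051 continue | (k=3,j=2): S=93.6205, K−S=0.0000, hold=1.7003 ⇒ V=1.7003 continue | (k=3,j=3): S=127.3204, K−S=0.0000, hold=0.0000 ⇒ V=0.0000 continue  boundary S*=50.6194
step 2: (k=2,j=0): S=59.0310, K−S=14.1690, hold=15.5442 ⇒ V=15.5442 continue | (k=2,j=1): S=80.2800, K−S=0.0000, hold=5.2338 ⇒ V=5.2338 continue | (k=2,j=2): S=109.1778, K−S=0.0000, hold=0.8387 ⇒ V=0.8387 continue  boundary S*=-
step 1: (k=1,j=0): S=68.8405, K−S=4.3595, hold=10.2568 ⇒ V=10.2568 continue | (k=1,j=1): S=93.6205, K−S=0.0000, hold=2.9965 ⇒ V=2.9965 continue  boundary S*=-
step 0: (k=0,j=0): S=80.2800, K−S=0.0000, hold=6.5419 ⇒ V=6.5419 continue  boundary S*=-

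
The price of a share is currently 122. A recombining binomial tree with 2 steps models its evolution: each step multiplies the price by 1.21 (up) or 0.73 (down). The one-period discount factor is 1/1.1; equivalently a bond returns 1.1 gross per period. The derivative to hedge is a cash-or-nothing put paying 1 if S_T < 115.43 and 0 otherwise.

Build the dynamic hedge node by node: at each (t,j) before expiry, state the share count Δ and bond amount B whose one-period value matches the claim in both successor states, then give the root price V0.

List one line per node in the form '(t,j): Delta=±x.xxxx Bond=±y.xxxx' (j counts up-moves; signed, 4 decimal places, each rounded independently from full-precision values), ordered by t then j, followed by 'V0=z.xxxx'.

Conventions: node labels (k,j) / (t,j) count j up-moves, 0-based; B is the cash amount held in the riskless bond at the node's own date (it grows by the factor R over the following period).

(0,0): Delta=-0.0120 Bond=1.7953
(1,0): Delta=0.0000 Bond=0.9091
(1,1): Delta=-0.0141 Bond=2.2917
V0=0.3354

No-arbitrage ⇒ martingale measure with p* = (R−d)/(u−d) = 0.7708.
Payoffs at expiry: V(2,0)=1.0000, V(2,1)=1.0000, V(2,2)=0.0000
  t=1,j=0: stock 89.0600 → up 107.7626 (V=1.0000), down 65.0138 (V=1.0000). Price 0.9091; hedge Δ=0.0000, bond B=0.9091.
  t=1,j=1: stock 147.6200 → up 178.6202 (V=0.0000), down 107.7626 (V=1.0000). Price 0.2083; hedge Δ=-0.0141, bond B=2.2917.
  t=0,j=0: stock 122.0000 → up 147.6200 (V=0.2083), down 89.0600 (V=0.9091). Price 0.3354; hedge Δ=-0.0120, bond B=1.7953.
Check: Δ(0,0)·S0 + B(0,0) = 0.3354 = V0.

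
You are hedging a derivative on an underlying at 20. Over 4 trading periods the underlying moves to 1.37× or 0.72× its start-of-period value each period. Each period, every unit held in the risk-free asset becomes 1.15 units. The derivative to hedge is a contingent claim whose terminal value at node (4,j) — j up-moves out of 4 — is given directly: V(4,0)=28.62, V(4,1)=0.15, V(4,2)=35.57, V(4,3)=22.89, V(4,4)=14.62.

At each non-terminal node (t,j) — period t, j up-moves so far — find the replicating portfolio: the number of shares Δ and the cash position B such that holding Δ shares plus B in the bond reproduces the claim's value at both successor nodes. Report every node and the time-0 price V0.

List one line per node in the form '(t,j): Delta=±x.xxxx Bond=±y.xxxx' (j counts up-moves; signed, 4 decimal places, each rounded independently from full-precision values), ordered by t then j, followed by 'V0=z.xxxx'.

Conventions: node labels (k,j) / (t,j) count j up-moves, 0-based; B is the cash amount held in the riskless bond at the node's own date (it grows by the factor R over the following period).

(0,0): Delta=-0.0546 Bond=14.1641
(1,0): Delta=0.5696 Bond=7.2999
(1,1): Delta=-0.2225 Bond=20.8876
(2,0): Delta=1.7801 Bond=-4.1553
(2,1): Delta=0.2441 Bond=14.8159
(2,2): Delta=-0.3479 Bond=28.7302
(3,0): Delta=-5.8674 Bond=52.3096
(3,1): Delta=3.8364 Bond=-33.9865
(3,2): Delta=-0.7218 Bond=43.1439
(3,3): Delta=-0.2474 Bond=27.8701
V0=13.0716

Risk-neutral probability p* = (R−d)/(u−d) = (1.15−0.72)/(1.37−0.72) = 0.6615.
At maturity the claim pays: V(4,0)=28.6200, V(4,1)=0.1500, V(4,2)=35.5700, V(4,3)=22.8900, V(4,4)=14.6200
  t=3,j=0: stock 7.4650 → up 10.2270 (V=0.1500), down 5.3748 (V=28.6200). Price 8.5096; hedge Δ=-5.8674, bond B=52.3096.
  t=3,j=1: stock 14.2042 → up 19.4597 (V=35.5700), down 10.2270 (V=0.1500). Price 20.5058; hedge Δ=3.8364, bond B=-33.9865.
  t=3,j=2: stock 27.0274 → up 37.0275 (V=22.8900), down 19.4597 (V=35.5700). Price 23.6363; hedge Δ=-0.7218, bond B=43.1439.
  t=3,j=3: stock 51.4271 → up 70.4551 (V=14.6200), down 37.0275 (V=22.8900). Price 15.1470; hedge Δ=-0.2474, bond B=27.8701.
  t=2,j=0: stock 10.3680 → up 14.2042 (V=20.5058), down 7.4650 (V=8.5096). Price 14.3005; hedge Δ=1.7801, bond B=-4.1553.
  t=2,j=1: stock 19.7280 → up 27.0274 (V=23.6363), down 14.2042 (V=20.5058). Price 19.6319; hedge Δ=0.2441, bond B=14.8159.
  t=2,j=2: stock 37.5380 → up 51.4271 (V=15.1470), down 27.0274 (V=23.6363). Price 15.6698; hedge Δ=-0.3479, bond B=28.7302.
  t=1,j=0: stock 14.4000 → up 19.7280 (V=19.6319), down 10.3680 (V=14.3005). Price 15.5021; hedge Δ=0.5696, bond B=7.2999.
  t=1,j=1: stock 27.4000 → up 37.5380 (V=15.6698), down 19.7280 (V=19.6319). Price 14.7920; hedge Δ=-0.2225, bond B=20.8876.
  t=0,j=0: stock 20.0000 → up 27.4000 (V=14.7920), down 14.4000 (V=15.5021). Price 13.0716; hedge Δ=-0.0546, bond B=14.1641.
As a check, the time-0 holding Δ(0,0)·S0 + B(0,0) comes to 13.0716 — exactly V0.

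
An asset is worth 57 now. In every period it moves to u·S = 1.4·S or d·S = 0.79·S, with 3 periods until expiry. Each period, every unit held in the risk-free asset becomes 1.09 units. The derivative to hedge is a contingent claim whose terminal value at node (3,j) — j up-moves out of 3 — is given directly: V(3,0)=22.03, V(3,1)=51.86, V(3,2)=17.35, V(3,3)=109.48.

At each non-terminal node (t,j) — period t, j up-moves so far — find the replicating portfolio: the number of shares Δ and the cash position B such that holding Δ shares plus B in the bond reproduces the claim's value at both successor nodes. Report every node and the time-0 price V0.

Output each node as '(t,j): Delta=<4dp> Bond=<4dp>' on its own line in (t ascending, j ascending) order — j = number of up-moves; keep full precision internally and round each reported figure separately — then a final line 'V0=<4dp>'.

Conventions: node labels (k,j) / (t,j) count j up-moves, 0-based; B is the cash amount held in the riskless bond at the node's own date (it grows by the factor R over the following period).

(0,0): Delta=0.3083 Bond=14.9135
(1,0): Delta=-0.0605 Bond=32.8659
(1,1): Delta=0.5234 Bond=-0.9083
(2,0): Delta=1.3747 Bond=-15.2315
(2,1): Delta=-0.8974 Bond=88.5810
(2,2): Delta=1.3519 Bond=-93.5467
V0=32.4882

Arbitrage-free pricing uses the up-move probability p* = (R−d)/(u−d) = 0.4918, discounting each step at R = 1.09.
Terminal payoffs: V(3,0)=22.0300, V(3,1)=51.8600, V(3,2)=17.3500, V(3,3)=109.4800
Node (2,0) S=35.5737: V=(p*·51.8600+(1−p*)·22.0300)/1.09=33.6702; Δ=(51.8600−22.0300)/(49.8032−28.1032)=1.3747; B=V−Δ·S=-15.2315
Node (2,1) S=63.0420: V=(p*·17.3500+(1−p*)·51.8600)/1.09=32.0072; Δ=(17.3500−51.8600)/(88.2588−49.8032)=-0.8974; B=V−Δ·S=88.5810
Node (2,2) S=111.7200: V=(p*·109.4800+(1−p*)·17.3500)/1.09=57.4861; Δ=(109.4800−17.3500)/(156.4080−88.2588)=1.3519; B=V−Δ·S=-93.5467
Node (1,0) S=45.0300: V=(p*·32.0072+(1−p*)·33.6702)/1.09=30.1398; Δ=(32.0072−33.6702)/(63.0420−35.5737)=-0.0605; B=V−Δ·S=32.8659
Node (1,1) S=79.8000: V=(p*·57.4861+(1−p*)·32.0072)/1.09=40.8604; Δ=(57.4861−32.0072)/(111.7200−63.0420)=0.5234; B=V−Δ·S=-0.9083
Node (0,0) S=57.0000: V=(p*·40.8604+(1−p*)·30.1398)/1.09=32.4882; Δ=(40.8604−30.1398)/(79.8000−45.0300)=0.3083; B=V−Δ·S=14.9135
Check: Δ(0,0)·S0 + B(0,0) = 32.4882 = V0.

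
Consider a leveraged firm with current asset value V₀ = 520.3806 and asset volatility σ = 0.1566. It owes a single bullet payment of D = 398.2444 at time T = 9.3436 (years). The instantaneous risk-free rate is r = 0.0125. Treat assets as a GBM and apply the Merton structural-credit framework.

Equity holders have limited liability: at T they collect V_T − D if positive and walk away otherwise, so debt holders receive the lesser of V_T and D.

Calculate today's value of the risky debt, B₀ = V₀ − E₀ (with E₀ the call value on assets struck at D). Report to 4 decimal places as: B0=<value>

B0=330.1698

Work the structural quantities from V₀ = 520.3806 against face 398.2444:
d₁ = [ln(V₀/D) + (r + σ²/2)T] / (σ√T)
   = [ln(520.3806/398.2444) + (0.0125 + 0.5·0.1566²)·9.3436] / (0.1566·√9.3436)
   = [0.267495 + 0.231364] / 0.478684 = 1.042146
d₂ = d₁ − σ√T = 1.042146 − 0.478684 = 0.563462
N(d₁) = 0.851328,  N(d₂) = 0.713440,  e^(−rT) = 0.889768
E₀ = V₀·N(d₁) − D·e^(−rT)·N(d₂)
   = 520.3806·0.851328 − 398.2444·0.889768·0.713440 = 190.210766
B₀ = V₀ − E₀ = 520.3806 − 190.210766 = 330.169834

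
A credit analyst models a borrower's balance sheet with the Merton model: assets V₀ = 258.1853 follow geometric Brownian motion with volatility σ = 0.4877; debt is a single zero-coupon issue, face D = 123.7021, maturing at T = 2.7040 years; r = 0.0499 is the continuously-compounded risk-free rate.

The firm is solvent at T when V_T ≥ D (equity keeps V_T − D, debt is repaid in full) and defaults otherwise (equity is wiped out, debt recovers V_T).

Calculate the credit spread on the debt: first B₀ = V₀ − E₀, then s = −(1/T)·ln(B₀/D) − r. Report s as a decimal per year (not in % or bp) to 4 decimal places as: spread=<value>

Apply the equity-as-call identities (strike 123.7021, horizon 2.7040 years):
d₁ = [ln(V₀/D) + (r + σ²/2)T] / (σ√T)
   = [ln(258.1853/123.7021) + (0.0499 + 0.5·0.4877²)·2.7040] / (0.4877·√2.7040)
   = [0.735801 + 0.456505] / 0.801966 = 1.486728
d₂ = d₁ − σ√T = 1.486728 − 0.801966 = 0.684762
N(d₁) = 0.931457,  N(d₂) = 0.753253,  e^(−rT) = 0.873777
E₀ = V₀·N(d₁) − D·e^(−rT)·N(d₂)
   = 258.1853·0.931457 − 123.7021·0.873777·0.753253 = 159.070747
B₀ = V₀ − E₀ = 258.1853 − 159.070747 = 99.114553
spread = −(1/T)·ln(B₀/D) − r = −(1/2.7040)·ln(99.114553/123.7021) − 0.0499 = 0.03205265

spread=0.0321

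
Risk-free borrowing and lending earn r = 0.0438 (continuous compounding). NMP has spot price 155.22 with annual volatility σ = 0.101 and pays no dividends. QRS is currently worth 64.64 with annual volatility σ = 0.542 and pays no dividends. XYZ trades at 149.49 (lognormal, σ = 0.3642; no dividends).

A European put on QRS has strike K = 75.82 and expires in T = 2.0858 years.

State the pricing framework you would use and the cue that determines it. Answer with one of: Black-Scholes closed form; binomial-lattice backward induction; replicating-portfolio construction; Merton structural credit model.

Key observation: with QRS following a GBM at constant σ and r, the European put struck at 75.82 prices in closed form — nothing here needs a stepwise model or a balance sheet.

framework: Black-Scholes closed form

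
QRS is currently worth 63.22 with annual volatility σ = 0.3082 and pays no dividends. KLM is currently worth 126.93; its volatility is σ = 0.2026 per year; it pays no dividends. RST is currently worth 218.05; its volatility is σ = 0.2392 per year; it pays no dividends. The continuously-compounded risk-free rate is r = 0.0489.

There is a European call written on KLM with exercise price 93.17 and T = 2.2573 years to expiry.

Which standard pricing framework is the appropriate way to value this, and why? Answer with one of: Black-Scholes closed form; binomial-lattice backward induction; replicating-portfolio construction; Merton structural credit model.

Key observation: a European-exercise option on KLM struck at 93.17 — a GBM underlying with constant parameters — admits an analytic price: the data contain no early exercise, no discrete tree, no debt structure.

framework: Black-Scholes closed form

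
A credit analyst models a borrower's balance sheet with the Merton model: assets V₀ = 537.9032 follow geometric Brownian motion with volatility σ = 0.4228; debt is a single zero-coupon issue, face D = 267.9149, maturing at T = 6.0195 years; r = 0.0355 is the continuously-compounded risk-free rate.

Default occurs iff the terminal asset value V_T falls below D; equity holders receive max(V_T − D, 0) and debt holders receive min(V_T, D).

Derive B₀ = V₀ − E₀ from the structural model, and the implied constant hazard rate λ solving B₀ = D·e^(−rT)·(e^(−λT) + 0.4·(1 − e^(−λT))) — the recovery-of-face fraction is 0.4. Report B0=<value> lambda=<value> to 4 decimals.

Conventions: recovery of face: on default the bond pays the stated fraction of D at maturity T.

B0=182.2548 lambda=0.0506

Equity is a call on the firm's assets struck at D = 267.9149:
d₁ = [ln(V₀/D) + (r + σ²/2)T] / (σ√T)
   = [ln(537.9032/267.9149) + (0.0355 + 0.5·0.4228²)·6.0195] / (0.4228·√6.0195)
   = [0.697009 + 0.751715] / 1.037326 = 1.396595
d₂ = d₁ − σ√T = 1.396595 − 1.037326 = 0.359269
N(d₁) = 0.918732,  N(d₂) = 0.640303,  e^(−rT) = 0.807597
E₀ = V₀·N(d₁) − D·e^(−rT)·N(d₂)
   = 537.9032·0.918732 − 267.9149·0.807597·0.640303 = 355.648424
B₀ = V₀ − E₀ = 537.9032 − 355.648424 = 182.254776
e^(−λT) = (B₀·e^(rT)/D − 0.4)/(1 − 0.4) = (182.2548·1.238242/267.9149 − 0.4)/0.6 = 0.73723349
λ = −ln(0.73723349)/6.0195 = 0.050644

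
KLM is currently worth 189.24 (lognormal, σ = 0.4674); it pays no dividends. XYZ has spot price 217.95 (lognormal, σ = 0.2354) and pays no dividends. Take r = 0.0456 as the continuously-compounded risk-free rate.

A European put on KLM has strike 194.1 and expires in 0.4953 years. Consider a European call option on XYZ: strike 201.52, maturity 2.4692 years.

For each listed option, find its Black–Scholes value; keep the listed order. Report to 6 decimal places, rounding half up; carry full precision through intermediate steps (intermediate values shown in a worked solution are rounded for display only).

[KLM put K=194.1]
σ√T = 0.4674·√0.4953 = 0.328945
d₁ = (ln(S/K) + (r+σ²/2)T) / (σ√T) = (ln(189.24/194.1) + (0.0456+0.4674²/2)·0.4953) / 0.328945 = (-0.025357 + 0.076688) / 0.328945 = 0.156046
d₂ = d₁ − σ√T = 0.156046 − 0.328945 = -0.172899
e^{−rT} = 0.977667
N(−d₁) = 0.437998,  N(−d₂) = 0.568634
price = K·e^{−rT}·N(−d₂) − S·N(−d₁) = 107.907056 − 82.886804 = 25.020251
[XYZ call K=201.52]
σ√T = 0.2354·√2.4692 = 0.369900
d₁ = (ln(S/K) + (r+σ²/2)T) / (σ√T) = (ln(217.95/201.52) + (0.0456+0.2354²/2)·2.4692) / 0.369900 = (0.078377 + 0.181009) / 0.369900 = 0.701231
d₂ = d₁ − σ√T = 0.701231 − 0.369900 = 0.331331
e^{−rT} = 0.893512
N(d₁) = 0.758421,  N(d₂) = 0.629803
price = S·N(d₁) − K·e^{−rT}·N(d₂) = 165.297790 − 113.402636 = 51.895154

price(KLM put K=194.1) = 25.020251
price(XYZ call K=201.52) = 51.895154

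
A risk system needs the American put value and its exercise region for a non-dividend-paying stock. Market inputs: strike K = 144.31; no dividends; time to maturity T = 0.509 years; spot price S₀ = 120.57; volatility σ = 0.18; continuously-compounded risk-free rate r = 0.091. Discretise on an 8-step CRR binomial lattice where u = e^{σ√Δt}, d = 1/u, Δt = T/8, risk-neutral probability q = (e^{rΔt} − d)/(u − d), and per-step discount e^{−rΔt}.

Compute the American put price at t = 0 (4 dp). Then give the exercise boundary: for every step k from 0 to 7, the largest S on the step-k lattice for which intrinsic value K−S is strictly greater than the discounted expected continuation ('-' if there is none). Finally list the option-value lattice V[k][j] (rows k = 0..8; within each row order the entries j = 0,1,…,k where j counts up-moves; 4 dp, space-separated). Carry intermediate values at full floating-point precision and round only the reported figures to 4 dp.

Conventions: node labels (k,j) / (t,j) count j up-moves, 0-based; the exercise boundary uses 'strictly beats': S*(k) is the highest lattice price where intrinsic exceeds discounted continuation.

price = 23.7400
boundary = 120.5700 126.1704 132.0310 126.1704 132.0310 126.1704 132.0310 138.1638
tree:
23.7400
29.0918 18.1396
34.2061 23.7400 12.2790
39.0934 29.0918 18.1396 7.5313
43.7638 34.2061 23.7400 12.2790 3.7662
48.2268 39.0934 29.0918 18.1396 6.9643 1.2162
52.4917 43.7638 34.2061 23.7400 12.2790 2.7341 0.0000
56.5673 48.2268 39.0934 29.0918 18.1396 6.1462 0.0000 0.0000
60.4621 52.4917 43.7638 34.2061 23.7400 12.2790 0.0000 0.0000 0.0000

params: Δt=0.06363 u=1.04645 d=0.95561 q=0.55257 e^(-rΔt)=0.99423
t_8 payoffs: 60.4621 52.4917 43.7638 34.2061 23.7400 12.2790 0.0000 0.0000 0.0000
t_7: node(7,0) S=87.7427 payoff=56.5673 vs cont=55.7342 → 56.5673 [stop]  node(7,1) S=96.0832 payoff=48.2268 vs cont=47.3937 → 48.2268 [stop]  node(7,2) S=105.2166 payoff=39.0934 vs cont=38.2603 → 39.0934 [stop]  node(7,3) S=115.2182 payoff=29.0918 vs cont=28.2587 → 29.0918 [stop]  node(7,4) S=126.1704 payoff=18.1396 vs cont=17.3064 → 18.1396 [stop]  node(7,5) S=138.1638 payoff=6.1462 vs cont=5.4622 → 6.1462 [stop]  node(7,6) S=151.2973 payoff=0.0000 vs cont=0.0000 → 0.0000 [wait]  node(7,7) S=165.6791 payoff=0.0000 vs cont=0.0000 → 0.0000 [wait]  ⇒ S*(7)=138.1638
t_6: node(6,0) S=91.8183 payoff=52.4917 vs cont=51.6586 → 52.4917 [stop]  node(6,1) S=100.5462 payoff=43.7638 vs cont=42.9306 → 43.7638 [stop]  node(6,2) S=110.1039 payoff=34.2061 vs cont=33.3730 → 34.2061 [stop]  node(6,3) S=120.5700 payoff=23.7400 vs cont=22.9069 → 23.7400 [stop]  node(6,4) S=132.0310 payoff=12.2790 vs cont=11.4459 → 12.2790 [stop]  node(6,5) S=144.5815 payoff=0.0000 vs cont=2.7341 → 2.7341 [wait]  node(6,6) S=158.3250 payoff=0.0000 vs cont=0.0000 → 0.0000 [wait]  ⇒ S*(6)=132.0310
t_5: node(5,0) S=96.0832 payoff=48.2268 vs cont=47.3937 → 48.2268 [stop]  node(5,1) S=105.2166 payoff=39.0934 vs cont=38.2603 → 39.0934 [stop]  node(5,2) S=115.2182 payoff=29.0918 vs cont=28.2587 → 29.0918 [stop]  node(5,3) S=126.1704 payoff=18.1396 vs cont=17.3064 → 18.1396 [stop]  node(5,4) S=138.1638 payoff=6.1462 vs cont=6.9643 → 6.9643 [wait]  node(5,5) S=151.2973 payoff=0.0000 vs cont=1.2162 → 1.2162 [wait]  ⇒ S*(5)=126.1704
t_4: node(4,0) S=100.5462 payoff=43.7638 vs cont=42.9306 → 43.7638 [stop]  node(4,1) S=110.1039 payoff=34.2061 vs cont=33.3730 → 34.2061 [stop]  node(4,2) S=120.5700 payoff=23.7400 vs cont=22.9069 → 23.7400 [stop]  node(4,3) S=132.0310 payoff=12.2790 vs cont=11.8953 → 12.2790 [stop]  node(4,4) S=144.5815 payoff=0.0000 vs cont=3.7662 → 3.7662 [wait]  ⇒ S*(4)=132.0310
t_3: node(3,0) S=105.2166 payoff=39.0934 vs cont=38.2603 → 39.0934 [stop]  node(3,1) S=115.2182 payoff=29.0918 vs cont=28.2587 → 29.0918 [stop]  node(3,2) S=126.1704 payoff=18.1396 vs cont=17.3064 → 18.1396 [stop]  node(3,3) S=138.1638 payoff=6.1462 vs cont=7.5313 → 7.5313 [wait]  ⇒ S*(3)=126.1704
t_2: node(2,0) S=110.1039 payoff=34.2061 vs cont=33.3730 → 34.2061 [stop]  node(2,1) S=120.5700 payoff=23.7400 vs cont=22.9069 → 23.7400 [stop]  node(2,2) S=132.0310 payoff=12.2790 vs cont=12.2068 → 12.2790 [stop]  ⇒ S*(2)=132.0310
t_1: node(1,0) S=115.2182 payoff=29.0918 vs cont=28.2587 → 29.0918 [stop]  node(1,1) S=126.1704 payoff=18.1396 vs cont=17.3064 → 18.1396 [stop]  ⇒ S*(1)=126.1704
t_0: node(0,0) S=120.5700 payoff=23.7400 vs cont=22.9069 → 23.7400 [stop]  ⇒ S*(0)=120.5700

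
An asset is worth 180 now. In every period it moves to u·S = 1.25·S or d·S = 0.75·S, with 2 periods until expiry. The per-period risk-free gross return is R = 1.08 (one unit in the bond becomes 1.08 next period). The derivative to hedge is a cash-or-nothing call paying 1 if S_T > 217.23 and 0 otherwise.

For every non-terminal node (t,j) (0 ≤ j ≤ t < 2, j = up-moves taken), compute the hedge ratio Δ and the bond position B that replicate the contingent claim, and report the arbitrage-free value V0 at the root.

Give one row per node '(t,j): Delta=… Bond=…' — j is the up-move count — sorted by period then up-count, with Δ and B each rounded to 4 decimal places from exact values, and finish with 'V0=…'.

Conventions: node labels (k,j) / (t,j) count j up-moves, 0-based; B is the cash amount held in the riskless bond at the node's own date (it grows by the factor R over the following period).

Risk-neutral probability p* = (R−d)/(u−d) = (1.08−0.75)/(1.25−0.75) = 0.6600.
Payoffs at expiry: V(2,0)=0.0000, V(2,1)=0.0000, V(2,2)=1.0000
(1,0): S=135.0000. Δ = (V_up−V_dn)/(S_up−S_dn) = (0.0000−0.0000)/(168.7500−101.2500) = 0.0000. V = [p*·0.0000 + (1−p*)·0.0000]/1.08 = 0.0000. B = V − Δ·S = 0.0000.
(1,1): S=225.0000. Δ = (V_up−V_dn)/(S_up−S_dn) = (1.0000−0.0000)/(281.2500−168.7500) = 0.0089. V = [p*·1.0000 + (1−p*)·0.0000]/1.08 = 0.6111. B = V − Δ·S = -1.3889.
(0,0): S=180.0000. Δ = (V_up−V_dn)/(S_up−S_dn) = (0.6111−0.0000)/(225.0000−135.0000) = 0.0068. V = [p*·0.6111 + (1−p*)·0.0000]/1.08 = 0.3735. B = V − Δ·S = -0.8488.
Sanity check at the root: Δ(0,0)·S0 + B(0,0) reproduces V0 = 0.3735.

(0,0): Delta=0.0068 Bond=-0.8488
(1,0): Delta=0.0000 Bond=0.0000
(1,1): Delta=0.0089 Bond=-1.3889
V0=0.3735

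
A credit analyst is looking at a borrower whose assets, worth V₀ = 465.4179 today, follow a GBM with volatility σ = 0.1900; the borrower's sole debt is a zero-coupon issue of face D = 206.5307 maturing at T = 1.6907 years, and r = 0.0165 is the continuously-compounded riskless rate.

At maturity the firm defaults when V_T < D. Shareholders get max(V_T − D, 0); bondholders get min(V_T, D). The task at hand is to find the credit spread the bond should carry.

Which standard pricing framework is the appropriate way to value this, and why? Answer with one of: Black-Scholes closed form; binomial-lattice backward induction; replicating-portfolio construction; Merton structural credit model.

Key observation: the asked-for credit quantity lives on the firm's capital structure — asset value, asset volatility, debt face 206.5307 — which is the structural model's domain.

framework: Merton structural credit model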